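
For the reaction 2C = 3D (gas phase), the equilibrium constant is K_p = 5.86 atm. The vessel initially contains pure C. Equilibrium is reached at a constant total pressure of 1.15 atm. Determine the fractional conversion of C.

Basis: 1 mol C initially; let X = conversion of C. Extent ξ = 0.5X.
At extent ξ: n_C = 1 − X; n_D = 1.5X.
n_T = Σnᵢ = 1 + 0.5X.
With p_i = (n_i/n_T)P, K_p = p_D^3 / (p_C^2).
This yields a degree-3 equation in X; solving on (0,1), X = 0.638.

X = 0.638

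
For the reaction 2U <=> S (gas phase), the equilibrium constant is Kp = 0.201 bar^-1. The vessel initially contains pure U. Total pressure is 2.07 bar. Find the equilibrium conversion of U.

Let X = conversion of U (basis 1 mol U); extent of reaction ξ = 0.5X.
Species balance: n_U = 1 − X; n_S = 0.5X.
Total moles n_T = 1 − 0.5X.
With p_i = (n_i/n_T)P, Kp = p_S / (p_U^2).
Setting this equal to 0.201 bar^-1 and taking the physical root (0 < X < 1) gives X = 0.387.

X = 0.387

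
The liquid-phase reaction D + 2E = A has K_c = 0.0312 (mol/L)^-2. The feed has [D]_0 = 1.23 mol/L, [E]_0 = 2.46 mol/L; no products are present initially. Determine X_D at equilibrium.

X = 0.126

Let X = conversion of D; extent ξ = 1.23·X mol/L.
Concentrations: [D] = 1.23 − 1.23X; [E] = 2.46 − 2.46X; [A] = 1.23X.
K_c = [A] / ([D] [E]^2).
Setting equal to 0.0312 and solving for X on (0,1) gives X = 0.126.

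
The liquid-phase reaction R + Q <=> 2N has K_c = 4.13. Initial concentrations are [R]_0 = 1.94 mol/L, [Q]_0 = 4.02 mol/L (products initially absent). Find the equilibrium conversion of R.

X = 0.679

Let X = conversion of R; extent ξ = 1.94·X mol/L.
Concentrations: [R] = 1.94 − 1.94X; [Q] = 4.02 − 1.94X; [N] = 3.88X.
K_c = [N]^2 / ([R] [Q]).
Setting equal to 4.13 and solving for X on (0,1) gives X = 0.679.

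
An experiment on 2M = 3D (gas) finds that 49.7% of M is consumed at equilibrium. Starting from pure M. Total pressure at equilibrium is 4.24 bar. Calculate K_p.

K_p = 5.56 bar

Basis: 1 mol M initially; let X = conversion of M. Extent ξ = 0.5X.
Moles: n_M = 1 − X; n_D = 1.5X.
n_T = Σnᵢ = 1 + 0.5X.
At X = 0.497: n_M = 0.503, n_D = 0.746, n_T = 1.25.
p_i = (n_i/n_T)·P. K_p = p_D^3 / (p_M^2) = 5.56 bar.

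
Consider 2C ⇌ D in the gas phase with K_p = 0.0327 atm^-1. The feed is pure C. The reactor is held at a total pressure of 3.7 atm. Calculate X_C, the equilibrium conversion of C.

Take 1 mol C as basis and let X be its fractional conversion, so ξ = 0.5X.
At extent ξ: n_C = 1 − X; n_D = 0.5X.
Summing: n_T = 1 − 0.5X.
y_i = n_i/n_T, p_i = y_i·P. K_p = p_D / (p_C^2).
Setting this equal to 0.0327 atm^-1 and taking the physical root (0 < X < 1) gives X = 0.179.

X = 0.179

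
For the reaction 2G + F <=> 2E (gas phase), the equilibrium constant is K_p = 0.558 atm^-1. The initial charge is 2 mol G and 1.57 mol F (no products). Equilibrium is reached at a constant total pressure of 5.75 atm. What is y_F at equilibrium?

Take 2 mol G as basis and let X be its fractional conversion, so ξ = X.
At extent ξ: n_G = 2 − 2X; n_F = 1.57 − X; n_E = 2X.
n_T = Σnᵢ = 3.57 − X.
Mole fractions y_i = n_i/n_T; K_p = p_E^2 / (p_G^2 p_F) with p_i = y_i·P.
Substituting and setting equal to 0.558 atm^-1 gives a polynomial in X; the root in (0,1) is X = 0.513.
Then n_F = 1.06, n_T = 3.06, so y_F = 0.346.

y_F = 0.346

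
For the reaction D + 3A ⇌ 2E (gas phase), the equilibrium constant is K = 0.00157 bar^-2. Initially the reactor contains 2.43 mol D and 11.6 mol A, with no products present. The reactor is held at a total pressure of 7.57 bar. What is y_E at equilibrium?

Take 2.43 mol D as basis and let X be its fractional conversion, so ξ = 2.43X.
Moles: n_D = 2.43 − 2.43X; n_A = 11.6 − 7.29X; n_E = 4.86X.
Total moles n_T = 14 − 4.86X.
Mole fractions y_i = n_i/n_T; K = p_E^2 / (p_D p_A^3) with p_i = y_i·P.
Equating to 0.00157 bar^-2 and solving on 0 < X < 1: X = 0.210.
Then n_E = 1.02, n_T = 13, so y_E = 0.078.

y_E = 0.078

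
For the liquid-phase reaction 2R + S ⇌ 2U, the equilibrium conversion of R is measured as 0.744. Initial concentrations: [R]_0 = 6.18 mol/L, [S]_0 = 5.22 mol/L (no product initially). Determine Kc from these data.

Let X = conversion of R.
Concentrations: [R] = 6.18 − 6.18X; [S] = 5.22 − 3.09X; [U] = 6.18X.
At X = 0.744: [R] = 1.58, [S] = 2.92, [U] = 4.6.
Kc = [U]^2 / ([R]^2 [S]) = 2.89 L/mol.

Kc = 2.89 L/mol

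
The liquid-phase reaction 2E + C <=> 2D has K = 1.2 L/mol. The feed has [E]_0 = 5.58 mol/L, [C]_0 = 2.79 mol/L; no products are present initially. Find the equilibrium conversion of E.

X = 0.551

Let X = conversion of E; extent ξ = 5.58X/2 mol/L.
Concentrations: [E] = 5.58 − 5.58X; [C] = 2.79 − 2.79X; [D] = 5.58X.
K = [D]^2 / ([E]^2 [C]).
This equals 1.2 at X = 0.551 (the root in 0 < X < 1).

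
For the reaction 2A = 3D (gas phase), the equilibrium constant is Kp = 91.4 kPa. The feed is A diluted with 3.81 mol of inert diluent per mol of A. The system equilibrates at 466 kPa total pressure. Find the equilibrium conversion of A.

X = 0.447

Take 1 mol A as basis and let X be its fractional conversion, so ξ = 0.5X.
Mole table: n_A = 1 − X; n_D = 1.5X; n_I = 3.81 (inert).
Summing: n_T = 4.81 + 0.5X.
With p_i = (n_i/n_T)P, Kp = p_D^3 / (p_A^2).
Equating to 91.4 kPa and solving on 0 < X < 1: X = 0.447.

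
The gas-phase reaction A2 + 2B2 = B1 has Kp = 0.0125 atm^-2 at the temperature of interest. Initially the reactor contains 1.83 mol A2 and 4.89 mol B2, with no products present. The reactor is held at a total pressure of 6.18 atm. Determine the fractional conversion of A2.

X = 0.188

Basis: 1.83 mol A2 initially; let X = conversion of A2. Extent ξ = 1.83X.
Moles: n_A2 = 1.83 − 1.83X; n_B2 = 4.89 − 3.66X; n_B1 = 1.83X.
Summing: n_T = 6.72 − 3.66X.
Mole fractions y_i = n_i/n_T; Kp = p_B1 / (p_A2 p_B2^2) with p_i = y_i·P.
This yields a degree-3 equation in X; solving on (0,1), X = 0.188.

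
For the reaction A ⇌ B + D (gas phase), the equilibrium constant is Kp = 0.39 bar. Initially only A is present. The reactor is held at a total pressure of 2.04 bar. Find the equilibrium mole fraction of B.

Let X = conversion of A (basis 1 mol A); extent of reaction ξ = X.
Species balance: n_A = 1 − X; n_B = X; n_D = X.
Total moles n_T = 1 + X.
With p_i = (n_i/n_T)P, Kp = p_B p_D / (p_A).
Equating to 0.39 bar and solving on 0 < X < 1: X = 0.401.
Then n_B = 0.401, n_T = 1.4, so y_B = 0.286.

y_B = 0.286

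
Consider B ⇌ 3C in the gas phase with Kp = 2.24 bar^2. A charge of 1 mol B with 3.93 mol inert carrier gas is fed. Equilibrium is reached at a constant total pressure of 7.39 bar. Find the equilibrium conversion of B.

Basis: 1 mol B initially; let X = conversion of B. Extent ξ = X.
At extent ξ: n_B = 1 − X; n_C = 3X; n_I = 3.93 (inert).
n_T = Σnᵢ = 4.93 + 2X.
With p_i = (n_i/n_T)P, Kp = p_C^3 / (p_B).
Setting this equal to 2.24 bar^2 and taking the physical root (0 < X < 1) gives X = 0.318.

X = 0.318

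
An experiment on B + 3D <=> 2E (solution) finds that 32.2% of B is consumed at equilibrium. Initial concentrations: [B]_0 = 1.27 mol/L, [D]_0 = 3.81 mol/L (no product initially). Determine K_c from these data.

Let X = conversion of B.
Concentrations: [B] = 1.27 − 1.27X; [D] = 3.81 − 3.81X; [E] = 2.54X.
At X = 0.322: [B] = 0.861, [D] = 2.58, [E] = 0.818.
K_c = [E]^2 / ([B] [D]^3) = 0.0451 (mol/L)^-2.

K_c = 0.0451 (mol/L)^-2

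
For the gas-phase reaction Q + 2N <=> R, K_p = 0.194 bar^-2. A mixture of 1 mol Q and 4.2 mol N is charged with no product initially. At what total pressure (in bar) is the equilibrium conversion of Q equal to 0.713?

Basis: 1 mol Q initially; let X = conversion of Q. Extent ξ = X.
At extent ξ: n_Q = 1 − X; n_N = 4.2 − 2X; n_R = X.
Summing: n_T = 5.2 − 2X.
K_p = p_R / (p_Q p_N^2) with p_i = (n_i/n_T)·P.
At X = 0.713: the mole-fraction product g(X) = Π y_i^ν_i = 4.598. Since K_p = g(X)·P^{-2}, P = (g/K_p)^(1/2) = (4.598/0.194)^(1/2) = 4.87 bar.

P = 4.87 bar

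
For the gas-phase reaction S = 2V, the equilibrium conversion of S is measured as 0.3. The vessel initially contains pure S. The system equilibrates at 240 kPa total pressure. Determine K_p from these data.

Basis: 1 mol S initially; let X = conversion of S. Extent ξ = X.
Species balance: n_S = 1 − X; n_V = 2X.
Summing: n_T = 1 + X.
At X = 0.3: n_S = 0.7, n_V = 0.6, n_T = 1.3.
p_i = (n_i/n_T)·P. K_p = p_V^2 / (p_S) = 94.9 kPa.

K_p = 94.9 kPa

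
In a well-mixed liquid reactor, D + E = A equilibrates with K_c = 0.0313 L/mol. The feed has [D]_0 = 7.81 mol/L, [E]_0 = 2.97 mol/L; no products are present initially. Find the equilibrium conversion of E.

X = 0.185

Let X = conversion of E; extent ξ = 2.97·X mol/L.
Concentrations: [D] = 7.81 − 2.97X; [E] = 2.97 − 2.97X; [A] = 2.97X.
K_c = [A] / ([D] [E]).
Solving K_c = 0.0313 for X ∈ (0,1): X = 0.185.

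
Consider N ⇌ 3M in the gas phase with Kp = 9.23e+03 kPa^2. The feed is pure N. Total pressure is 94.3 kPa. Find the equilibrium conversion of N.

X = 0.423

Take 1 mol N as basis and let X be its fractional conversion, so ξ = X.
Species balance: n_N = 1 − X; n_M = 3X.
n_T = Σnᵢ = 1 + 2X.
Mole fractions y_i = n_i/n_T; Kp = p_M^3 / (p_N) with p_i = y_i·P.
Equating to 9.23e+03 kPa^2 and solving on 0 < X < 1: X = 0.423.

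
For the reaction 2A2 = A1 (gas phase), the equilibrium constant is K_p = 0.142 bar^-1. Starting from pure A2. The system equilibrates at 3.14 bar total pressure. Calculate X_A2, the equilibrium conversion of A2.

X = 0.401

Basis: 1 mol A2 initially; let X = conversion of A2. Extent ξ = 0.5X.
Mole table: n_A2 = 1 − X; n_A1 = 0.5X.
Total moles n_T = 1 − 0.5X.
With p_i = (n_i/n_T)P, K_p = p_A1 / (p_A2^2).
Setting this equal to 0.142 bar^-1 and taking the physical root (0 < X < 1) gives X = 0.401.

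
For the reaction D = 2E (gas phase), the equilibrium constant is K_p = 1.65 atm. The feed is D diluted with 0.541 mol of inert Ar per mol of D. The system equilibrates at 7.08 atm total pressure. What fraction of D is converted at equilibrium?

Basis: 1 mol D initially; let X = conversion of D. Extent ξ = X.
Mole table: n_D = 1 − X; n_E = 2X; n_I = 0.541 (inert).
n_T = Σnᵢ = 1.54 + X.
y_i = n_i/n_T, p_i = y_i·P. K_p = p_E^2 / (p_D).
Substituting and setting equal to 1.65 atm gives a polynomial in X; the root in (0,1) is X = 0.277.

X = 0.277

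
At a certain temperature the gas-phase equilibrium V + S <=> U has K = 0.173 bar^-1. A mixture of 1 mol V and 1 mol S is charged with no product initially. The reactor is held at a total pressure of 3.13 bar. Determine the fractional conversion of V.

Basis: 1 mol V initially; let X = conversion of V. Extent ξ = X.
At extent ξ: n_V = 1 − X; n_S = 1 − X; n_U = X.
Summing: n_T = 2 − X.
y_i = n_i/n_T, p_i = y_i·P. K = p_U / (p_V p_S).
Equating to 0.173 bar^-1 and solving on 0 < X < 1: X = 0.195.

X = 0.195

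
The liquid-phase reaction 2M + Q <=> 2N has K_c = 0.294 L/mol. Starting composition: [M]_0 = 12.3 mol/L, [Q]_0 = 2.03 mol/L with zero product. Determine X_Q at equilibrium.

Let X = conversion of Q; extent ξ = 2.03·X mol/L.
Concentrations: [M] = 12.3 − 4.06X; [Q] = 2.03 − 2.03X; [N] = 4.06X.
K_c = [N]^2 / ([M]^2 [Q]).
Equating to 0.294 L/mol: the physical root is X = 0.791.

X = 0.791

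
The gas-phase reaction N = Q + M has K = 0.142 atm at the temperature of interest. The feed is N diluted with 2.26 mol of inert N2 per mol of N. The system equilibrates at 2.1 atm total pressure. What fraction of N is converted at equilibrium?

X = 0.388

Take 1 mol N as basis and let X be its fractional conversion, so ξ = X.
Moles: n_N = 1 − X; n_Q = X; n_M = X; n_I = 2.26 (inert).
Summing: n_T = 3.26 + X.
Mole fractions y_i = n_i/n_T; K = p_Q p_M / (p_N) with p_i = y_i·P.
Substituting and setting equal to 0.142 atm gives a polynomial in X; the root in (0,1) is X = 0.388.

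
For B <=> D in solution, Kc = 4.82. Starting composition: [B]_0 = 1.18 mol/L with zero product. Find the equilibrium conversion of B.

Let X = conversion of B; extent ξ = 1.18·X mol/L.
Concentrations: [B] = 1.18 − 1.18X; [D] = 1.18X.
Kc = [D] / ([B]).
Equating to 4.82: the physical root is X = 0.828.

X = 0.828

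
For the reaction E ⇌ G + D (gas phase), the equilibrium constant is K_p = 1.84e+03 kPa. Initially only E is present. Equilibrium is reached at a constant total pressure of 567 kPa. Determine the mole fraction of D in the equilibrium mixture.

y_D = 0.466

Take 1 mol E as basis and let X be its fractional conversion, so ξ = X.
Species balance: n_E = 1 − X; n_G = X; n_D = X.
Summing: n_T = 1 + X.
Mole fractions y_i = n_i/n_T; K_p = p_G p_D / (p_E) with p_i = y_i·P.
This yields a degree-2 equation in X; solving on (0,1), X = 0.874.
Then n_D = 0.874, n_T = 1.87, so y_D = 0.466.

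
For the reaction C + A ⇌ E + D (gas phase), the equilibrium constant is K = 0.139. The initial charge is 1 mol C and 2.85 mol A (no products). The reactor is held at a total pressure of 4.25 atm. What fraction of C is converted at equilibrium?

Basis: 1 mol C initially; let X = conversion of C. Extent ξ = X.
At extent ξ: n_C = 1 − X; n_A = 2.85 − X; n_E = X; n_D = X.
Since Δν = 0, n_T = 3.85 throughout.
With p_i = (n_i/n_T)P, K = p_E p_D / (p_C p_A).
Substituting and setting equal to 0.139 gives a polynomial in X; the root in (0,1) is X = 0.435.

X = 0.435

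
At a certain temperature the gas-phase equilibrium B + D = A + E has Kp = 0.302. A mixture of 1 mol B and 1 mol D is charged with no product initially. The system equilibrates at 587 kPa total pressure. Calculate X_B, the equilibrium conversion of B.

X = 0.355

Take 1 mol B as basis and let X be its fractional conversion, so ξ = X.
At extent ξ: n_B = 1 − X; n_D = 1 − X; n_A = X; n_E = X.
Total moles n_T = 2 (Δν = 0, constant).
y_i = n_i/n_T, p_i = y_i·P. Kp = p_A p_E / (p_B p_D).
Equating to 0.302 and solving on 0 < X < 1: X = 0.355.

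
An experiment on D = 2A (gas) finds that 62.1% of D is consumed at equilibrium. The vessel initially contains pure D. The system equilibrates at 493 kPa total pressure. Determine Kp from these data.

Take 1 mol D as basis and let X be its fractional conversion, so ξ = X.
Mole table: n_D = 1 − X; n_A = 2X.
n_T = Σnᵢ = 1 + X.
At X = 0.621: n_D = 0.379, n_A = 1.24, n_T = 1.62.
p_i = (n_i/n_T)·P. Kp = p_A^2 / (p_D) = 1.24e+03 kPa.

Kp = 1.24e+03 kPa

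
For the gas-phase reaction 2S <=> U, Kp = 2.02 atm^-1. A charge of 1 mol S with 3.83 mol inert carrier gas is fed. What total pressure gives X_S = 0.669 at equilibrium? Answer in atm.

P = 6.79 atm

Let X = conversion of S (basis 1 mol S); extent of reaction ξ = 0.5X.
At extent ξ: n_S = 1 − X; n_U = 0.5X; n_I = 3.83 (inert).
Summing: n_T = 4.83 − 0.5X.
Kp = p_U / (p_S^2) with p_i = (n_i/n_T)·P.
At X = 0.669: the mole-fraction product g(X) = Π y_i^ν_i = 13.73. Since Kp = g(X)·P^{-1}, P = (g/Kp)^(1/1) = (13.73/2.02)^(1/1) = 6.79 atm.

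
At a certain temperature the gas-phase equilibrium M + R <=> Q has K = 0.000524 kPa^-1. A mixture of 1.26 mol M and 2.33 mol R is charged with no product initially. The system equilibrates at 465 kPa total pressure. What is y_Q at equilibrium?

y_Q = 0.049

Basis: 1.26 mol M initially; let X = conversion of M. Extent ξ = 1.26X.
Species balance: n_M = 1.26 − 1.26X; n_R = 2.33 − 1.26X; n_Q = 1.26X.
n_T = Σnᵢ = 3.59 − 1.26X.
Mole fractions y_i = n_i/n_T; K = p_Q / (p_M p_R) with p_i = y_i·P.
Equating to 0.000524 kPa^-1 and solving on 0 < X < 1: X = 0.133.
Then n_Q = 0.168, n_T = 3.42, so y_Q = 0.049.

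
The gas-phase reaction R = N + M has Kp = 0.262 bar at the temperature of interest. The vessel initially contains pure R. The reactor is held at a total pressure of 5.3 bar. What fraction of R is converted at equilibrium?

X = 0.217

Basis: 1 mol R initially; let X = conversion of R. Extent ξ = X.
Mole table: n_R = 1 − X; n_N = X; n_M = X.
Summing: n_T = 1 + X.
Mole fractions y_i = n_i/n_T; Kp = p_N p_M / (p_R) with p_i = y_i·P.
This yields a degree-2 equation in X; solving on (0,1), X = 0.217.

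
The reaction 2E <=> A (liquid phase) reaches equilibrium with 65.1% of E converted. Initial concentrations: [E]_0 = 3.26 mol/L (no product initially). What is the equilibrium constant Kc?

Kc = 0.82 L/mol

Let X = conversion of E.
Concentrations: [E] = 3.26 − 3.26X; [A] = 1.63X.
At X = 0.651: [E] = 1.14, [A] = 1.06.
Kc = [A] / ([E]^2) = 0.82 L/mol.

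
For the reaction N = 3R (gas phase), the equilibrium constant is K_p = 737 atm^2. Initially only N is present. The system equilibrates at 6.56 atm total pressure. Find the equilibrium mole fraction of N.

y_N = 0.050

Let X = conversion of N (basis 1 mol N); extent of reaction ξ = X.
Species balance: n_N = 1 − X; n_R = 3X.
Summing: n_T = 1 + 2X.
With p_i = (n_i/n_T)P, K_p = p_R^3 / (p_N).
This yields a degree-3 equation in X; solving on (0,1), X = 0.864.
Then n_N = 0.136, n_T = 2.73, so y_N = 0.050.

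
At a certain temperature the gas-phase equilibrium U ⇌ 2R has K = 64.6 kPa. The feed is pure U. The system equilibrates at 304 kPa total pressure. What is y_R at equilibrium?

Take 1 mol U as basis and let X be its fractional conversion, so ξ = X.
At extent ξ: n_U = 1 − X; n_R = 2X.
Summing: n_T = 1 + X.
With p_i = (n_i/n_T)P, K = p_R^2 / (p_U).
Equating to 64.6 kPa and solving on 0 < X < 1: X = 0.225.
Then n_R = 0.449, n_T = 1.22, so y_R = 0.367.

y_R = 0.367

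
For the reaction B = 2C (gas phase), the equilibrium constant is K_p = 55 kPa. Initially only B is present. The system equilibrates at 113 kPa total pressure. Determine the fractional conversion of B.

X = 0.329

Basis: 1 mol B initially; let X = conversion of B. Extent ξ = X.
Mole table: n_B = 1 − X; n_C = 2X.
Summing: n_T = 1 + X.
With p_i = (n_i/n_T)P, K_p = p_C^2 / (p_B).
This yields a degree-2 equation in X; solving on (0,1), X = 0.329.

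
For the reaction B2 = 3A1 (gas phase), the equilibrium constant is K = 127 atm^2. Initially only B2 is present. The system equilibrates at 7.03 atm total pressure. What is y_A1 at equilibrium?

Let X = conversion of B2 (basis 1 mol B2); extent of reaction ξ = X.
Mole table: n_B2 = 1 − X; n_A1 = 3X.
Total moles n_T = 1 + 2X.
y_i = n_i/n_T, p_i = y_i·P. K = p_A1^3 / (p_B2).
This yields a degree-3 equation in X; solving on (0,1), X = 0.572.
Then n_A1 = 1.72, n_T = 2.14, so y_A1 = 0.800.

y_A1 = 0.800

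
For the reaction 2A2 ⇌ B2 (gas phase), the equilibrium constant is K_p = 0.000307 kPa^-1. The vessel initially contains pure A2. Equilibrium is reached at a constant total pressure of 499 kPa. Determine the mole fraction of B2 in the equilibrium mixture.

Let X = conversion of A2 (basis 1 mol A2); extent of reaction ξ = 0.5X.
At extent ξ: n_A2 = 1 − X; n_B2 = 0.5X.
Total moles n_T = 1 − 0.5X.
With p_i = (n_i/n_T)P, K_p = p_B2 / (p_A2^2).
This yields a degree-2 equation in X; solving on (0,1), X = 0.213.
Then n_B2 = 0.106, n_T = 0.894, so y_B2 = 0.119.

y_B2 = 0.119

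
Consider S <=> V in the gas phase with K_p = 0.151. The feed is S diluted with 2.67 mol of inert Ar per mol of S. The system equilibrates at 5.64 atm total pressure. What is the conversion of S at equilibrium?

X = 0.131

Take 1 mol S as basis and let X be its fractional conversion, so ξ = X.
Species balance: n_S = 1 − X; n_V = X; n_I = 2.67 (inert).
Total moles n_T = 3.67 (Δν = 0, constant).
Mole fractions y_i = n_i/n_T; K_p = p_V / (p_S) with p_i = y_i·P.
Setting this equal to 0.151 and taking the physical root (0 < X < 1) gives X = 0.131.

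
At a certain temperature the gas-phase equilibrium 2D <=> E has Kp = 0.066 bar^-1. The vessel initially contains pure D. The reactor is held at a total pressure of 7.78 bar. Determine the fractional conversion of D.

X = 0.428

Let X = conversion of D (basis 1 mol D); extent of reaction ξ = 0.5X.
Mole table: n_D = 1 − X; n_E = 0.5X.
n_T = Σnᵢ = 1 − 0.5X.
With p_i = (n_i/n_T)P, Kp = p_E / (p_D^2).
This yields a degree-2 equation in X; solving on (0,1), X = 0.428.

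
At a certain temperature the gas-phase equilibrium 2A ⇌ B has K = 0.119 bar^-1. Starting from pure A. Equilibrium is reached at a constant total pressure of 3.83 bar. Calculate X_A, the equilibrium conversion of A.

Take 1 mol A as basis and let X be its fractional conversion, so ξ = 0.5X.
At extent ξ: n_A = 1 − X; n_B = 0.5X.
Summing: n_T = 1 − 0.5X.
y_i = n_i/n_T, p_i = y_i·P. K = p_B / (p_A^2).
This yields a degree-2 equation in X; solving on (0,1), X = 0.405.

X = 0.405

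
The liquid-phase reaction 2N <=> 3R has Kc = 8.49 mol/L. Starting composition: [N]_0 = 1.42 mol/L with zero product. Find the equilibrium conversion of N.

Let X = conversion of N; extent ξ = 1.42X/2 mol/L.
Concentrations: [N] = 1.42 − 1.42X; [R] = 2.13X.
Kc = [R]^3 / ([N]^2).
Solving Kc = 8.49 for X ∈ (0,1): X = 0.627.

X = 0.627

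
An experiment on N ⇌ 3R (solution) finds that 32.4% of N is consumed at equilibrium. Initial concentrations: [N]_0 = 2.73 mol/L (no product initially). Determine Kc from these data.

Let X = conversion of N.
Concentrations: [N] = 2.73 − 2.73X; [R] = 8.19X.
At X = 0.324: [N] = 1.85, [R] = 2.65.
Kc = [R]^3 / ([N]) = 10.1 (mol/L)^2.

Kc = 10.1 (mol/L)^2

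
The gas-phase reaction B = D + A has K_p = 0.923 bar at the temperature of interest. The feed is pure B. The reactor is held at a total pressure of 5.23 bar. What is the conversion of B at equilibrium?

Take 1 mol B as basis and let X be its fractional conversion, so ξ = X.
At extent ξ: n_B = 1 − X; n_D = X; n_A = X.
n_T = Σnᵢ = 1 + X.
Mole fractions y_i = n_i/n_T; K_p = p_D p_A / (p_B) with p_i = y_i·P.
Equating to 0.923 bar and solving on 0 < X < 1: X = 0.387.

X = 0.387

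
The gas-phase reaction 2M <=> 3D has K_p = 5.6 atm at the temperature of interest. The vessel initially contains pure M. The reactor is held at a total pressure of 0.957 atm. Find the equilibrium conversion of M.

Basis: 1 mol M initially; let X = conversion of M. Extent ξ = 0.5X.
Mole table: n_M = 1 − X; n_D = 1.5X.
Total moles n_T = 1 + 0.5X.
y_i = n_i/n_T, p_i = y_i·P. K_p = p_D^3 / (p_M^2).
Substituting and setting equal to 5.6 atm gives a polynomial in X; the root in (0,1) is X = 0.652.

X = 0.652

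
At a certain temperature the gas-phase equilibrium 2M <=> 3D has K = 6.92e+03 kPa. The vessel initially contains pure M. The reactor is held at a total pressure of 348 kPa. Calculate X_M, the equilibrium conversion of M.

Basis: 1 mol M initially; let X = conversion of M. Extent ξ = 0.5X.
Species balance: n_M = 1 − X; n_D = 1.5X.
n_T = Σnᵢ = 1 + 0.5X.
With p_i = (n_i/n_T)P, K = p_D^3 / (p_M^2).
Equating to 6.92e+03 kPa and solving on 0 < X < 1: X = 0.765.

X = 0.765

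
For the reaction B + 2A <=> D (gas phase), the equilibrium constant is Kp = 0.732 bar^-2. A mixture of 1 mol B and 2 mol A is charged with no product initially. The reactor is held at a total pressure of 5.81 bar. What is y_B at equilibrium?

Basis: 1 mol B initially; let X = conversion of B. Extent ξ = X.
Species balance: n_B = 1 − X; n_A = 2 − 2X; n_D = X.
Total moles n_T = 3 − 2X.
With p_i = (n_i/n_T)P, Kp = p_D / (p_B p_A^2).
Substituting and setting equal to 0.732 bar^-2 gives a polynomial in X; the root in (0,1) is X = 0.742.
Then n_B = 0.258, n_T = 1.52, so y_B = 0.170.

y_B = 0.170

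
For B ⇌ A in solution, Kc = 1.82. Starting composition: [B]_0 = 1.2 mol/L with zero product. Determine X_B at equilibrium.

Let X = conversion of B; extent ξ = 1.2·X mol/L.
Concentrations: [B] = 1.2 − 1.2X; [A] = 1.2X.
Kc = [A] / ([B]).
Solving Kc = 1.82 for X ∈ (0,1): X = 0.645.

X = 0.645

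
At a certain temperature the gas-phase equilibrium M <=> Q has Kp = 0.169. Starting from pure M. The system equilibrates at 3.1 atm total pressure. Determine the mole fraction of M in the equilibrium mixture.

Take 1 mol M as basis and let X be its fractional conversion, so ξ = X.
Species balance: n_M = 1 − X; n_Q = X.
Since Δν = 0, n_T = 1 throughout.
y_i = n_i/n_T, p_i = y_i·P. Kp = p_Q / (p_M).
This yields a degree-1 equation in X; solving on (0,1), X = 0.145.
Then n_M = 0.855, n_T = 1, so y_M = 0.855.

y_M = 0.855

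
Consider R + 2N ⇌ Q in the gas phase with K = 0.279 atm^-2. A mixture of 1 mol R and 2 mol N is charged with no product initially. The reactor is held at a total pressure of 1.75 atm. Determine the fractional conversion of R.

Basis: 1 mol R initially; let X = conversion of R. Extent ξ = X.
At extent ξ: n_R = 1 − X; n_N = 2 − 2X; n_Q = X.
n_T = Σnᵢ = 3 − 2X.
Mole fractions y_i = n_i/n_T; K = p_Q / (p_R p_N^2) with p_i = y_i·P.
Substituting and setting equal to 0.279 atm^-2 gives a polynomial in X; the root in (0,1) is X = 0.238.

X = 0.238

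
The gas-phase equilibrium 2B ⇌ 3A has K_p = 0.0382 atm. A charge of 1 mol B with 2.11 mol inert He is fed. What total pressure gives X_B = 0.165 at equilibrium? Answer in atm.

Let X = conversion of B (basis 1 mol B); extent of reaction ξ = 0.5X.
Moles: n_B = 1 − X; n_A = 1.5X; n_I = 2.11 (inert).
n_T = Σnᵢ = 3.11 + 0.5X.
K_p = p_A^3 / (p_B^2) with p_i = (n_i/n_T)·P.
At X = 0.165: the mole-fraction product g(X) = Π y_i^ν_i = 0.006811. Since K_p = g(X)·P^{1}, P = (K_p/g)^(1/1) = (0.0382/0.006811)^(1/1) = 5.61 atm.

P = 5.61 atm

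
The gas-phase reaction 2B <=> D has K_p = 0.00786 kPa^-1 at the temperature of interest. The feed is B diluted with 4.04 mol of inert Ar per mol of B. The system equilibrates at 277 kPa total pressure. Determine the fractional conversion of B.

Take 1 mol B as basis and let X be its fractional conversion, so ξ = 0.5X.
Moles: n_B = 1 − X; n_D = 0.5X; n_I = 4.04 (inert).
Total moles n_T = 5.04 − 0.5X.
y_i = n_i/n_T, p_i = y_i·P. K_p = p_D / (p_B^2).
Setting this equal to 0.00786 kPa^-1 and taking the physical root (0 < X < 1) gives X = 0.363.

X = 0.363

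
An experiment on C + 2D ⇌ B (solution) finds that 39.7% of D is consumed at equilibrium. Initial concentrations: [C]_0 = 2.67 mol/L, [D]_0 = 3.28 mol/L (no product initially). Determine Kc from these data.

Kc = 0.0824 (mol/L)^-2

Let X = conversion of D.
Concentrations: [C] = 2.67 − 1.64X; [D] = 3.28 − 3.28X; [B] = 1.64X.
At X = 0.397: [C] = 2.02, [D] = 1.98, [B] = 0.651.
Kc = [B] / ([C] [D]^2) = 0.0824 (mol/L)^-2.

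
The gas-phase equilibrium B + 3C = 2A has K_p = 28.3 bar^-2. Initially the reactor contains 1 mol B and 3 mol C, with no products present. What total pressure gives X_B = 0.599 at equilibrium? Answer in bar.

P = 0.755 bar

Let X = conversion of B (basis 1 mol B); extent of reaction ξ = X.
Moles: n_B = 1 − X; n_C = 3 − 3X; n_A = 2X.
n_T = Σnᵢ = 4 − 2X.
K_p = p_A^2 / (p_B p_C^3) with p_i = (n_i/n_T)·P.
At X = 0.599: the mole-fraction product g(X) = Π y_i^ν_i = 16.14. Since K_p = g(X)·P^{-2}, P = (g/K_p)^(1/2) = (16.14/28.3)^(1/2) = 0.755 bar.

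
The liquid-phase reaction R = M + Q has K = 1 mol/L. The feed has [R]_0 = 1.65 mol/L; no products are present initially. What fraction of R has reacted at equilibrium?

X = 0.532

Let X = conversion of R; extent ξ = 1.65·X mol/L.
Concentrations: [R] = 1.65 − 1.65X; [M] = 1.65X; [Q] = 1.65X.
K = [M] [Q] / ([R]).
Setting equal to 1 and solving for X on (0,1) gives X = 0.532.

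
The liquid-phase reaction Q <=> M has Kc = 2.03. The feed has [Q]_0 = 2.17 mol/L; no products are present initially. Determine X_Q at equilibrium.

Let X = conversion of Q; extent ξ = 2.17·X mol/L.
Concentrations: [Q] = 2.17 − 2.17X; [M] = 2.17X.
Kc = [M] / ([Q]).
Solving Kc = 2.03 for X ∈ (0,1): X = 0.670.

X = 0.670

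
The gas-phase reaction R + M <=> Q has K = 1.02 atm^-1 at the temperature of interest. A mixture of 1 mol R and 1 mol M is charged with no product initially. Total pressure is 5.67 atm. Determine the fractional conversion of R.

Basis: 1 mol R initially; let X = conversion of R. Extent ξ = X.
Mole table: n_R = 1 − X; n_M = 1 − X; n_Q = X.
Summing: n_T = 2 − X.
Mole fractions y_i = n_i/n_T; K = p_Q / (p_R p_M) with p_i = y_i·P.
Substituting and setting equal to 1.02 atm^-1 gives a polynomial in X; the root in (0,1) is X = 0.616.

X = 0.616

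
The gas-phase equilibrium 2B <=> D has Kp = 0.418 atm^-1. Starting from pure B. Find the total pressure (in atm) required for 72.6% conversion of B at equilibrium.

Let X = conversion of B (basis 1 mol B); extent of reaction ξ = 0.5X.
Mole table: n_B = 1 − X; n_D = 0.5X.
Total moles n_T = 1 − 0.5X.
Kp = p_D / (p_B^2) with p_i = (n_i/n_T)·P.
At X = 0.726: the mole-fraction product g(X) = Π y_i^ν_i = 3.08. Since Kp = g(X)·P^{-1}, P = (g/Kp)^(1/1) = (3.08/0.418)^(1/1) = 7.37 atm.

P = 7.37 atm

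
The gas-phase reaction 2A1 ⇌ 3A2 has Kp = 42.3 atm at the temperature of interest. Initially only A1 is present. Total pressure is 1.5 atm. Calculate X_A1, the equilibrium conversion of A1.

Let X = conversion of A1 (basis 1 mol A1); extent of reaction ξ = 0.5X.
Species balance: n_A1 = 1 − X; n_A2 = 1.5X.
n_T = Σnᵢ = 1 + 0.5X.
With p_i = (n_i/n_T)P, Kp = p_A2^3 / (p_A1^2).
This yields a degree-3 equation in X; solving on (0,1), X = 0.793.

X = 0.793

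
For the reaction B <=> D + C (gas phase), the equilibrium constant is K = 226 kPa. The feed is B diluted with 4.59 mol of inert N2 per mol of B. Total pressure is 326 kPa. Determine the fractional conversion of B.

X = 0.841

Take 1 mol B as basis and let X be its fractional conversion, so ξ = X.
At extent ξ: n_B = 1 − X; n_D = X; n_C = X; n_I = 4.59 (inert).
n_T = Σnᵢ = 5.59 + X.
Mole fractions y_i = n_i/n_T; K = p_D p_C / (p_B) with p_i = y_i·P.
Equating to 226 kPa and solving on 0 < X < 1: X = 0.841.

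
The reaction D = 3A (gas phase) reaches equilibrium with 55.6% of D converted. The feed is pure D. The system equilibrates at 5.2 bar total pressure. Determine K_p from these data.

Let X = conversion of D (basis 1 mol D); extent of reaction ξ = X.
At extent ξ: n_D = 1 − X; n_A = 3X.
Summing: n_T = 1 + 2X.
At X = 0.556: n_D = 0.444, n_A = 1.67, n_T = 2.11.
p_i = (n_i/n_T)·P. K_p = p_A^3 / (p_D) = 63.4 bar^2.

K_p = 63.4 bar^2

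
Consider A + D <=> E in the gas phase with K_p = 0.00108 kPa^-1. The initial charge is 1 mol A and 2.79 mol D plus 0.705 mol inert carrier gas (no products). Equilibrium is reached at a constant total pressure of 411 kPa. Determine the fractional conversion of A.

Basis: 1 mol A initially; let X = conversion of A. Extent ξ = X.
At extent ξ: n_A = 1 − X; n_D = 2.79 − X; n_E = X; n_I = 0.705 (inert).
n_T = Σnᵢ = 4.5 − X.
Mole fractions y_i = n_i/n_T; K_p = p_E / (p_A p_D) with p_i = y_i·P.
Equating to 0.00108 kPa^-1 and solving on 0 < X < 1: X = 0.211.

X = 0.211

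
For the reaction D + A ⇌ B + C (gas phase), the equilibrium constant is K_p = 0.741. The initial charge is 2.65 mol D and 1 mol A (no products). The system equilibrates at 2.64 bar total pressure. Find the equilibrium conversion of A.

Let X = conversion of A (basis 1 mol A); extent of reaction ξ = X.
Moles: n_D = 2.65 − X; n_A = 1 − X; n_B = X; n_C = X.
Since Δν = 0, n_T = 3.65 throughout.
With p_i = (n_i/n_T)P, K_p = p_B p_C / (p_D p_A).
Equating to 0.741 and solving on 0 < X < 1: X = 0.682.

X = 0.682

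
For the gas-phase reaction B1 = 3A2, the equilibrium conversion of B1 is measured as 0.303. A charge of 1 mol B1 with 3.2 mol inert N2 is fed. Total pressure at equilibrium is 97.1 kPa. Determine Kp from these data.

Kp = 440 kPa^2

Basis: 1 mol B1 initially; let X = conversion of B1. Extent ξ = X.
Mole table: n_B1 = 1 − X; n_A2 = 3X; n_I = 3.2 (inert).
n_T = Σnᵢ = 4.2 + 2X.
At X = 0.303: n_B1 = 0.697, n_A2 = 0.909, n_T = 4.81.
p_i = (n_i/n_T)·P. Kp = p_A2^3 / (p_B1) = 440 kPa^2.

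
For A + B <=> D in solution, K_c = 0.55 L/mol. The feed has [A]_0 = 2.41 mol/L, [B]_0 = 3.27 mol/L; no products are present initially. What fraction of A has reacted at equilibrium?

Let X = conversion of A; extent ξ = 2.41·X mol/L.
Concentrations: [A] = 2.41 − 2.41X; [B] = 3.27 − 2.41X; [D] = 2.41X.
K_c = [D] / ([A] [B]).
Equating to 0.55 L/mol: the physical root is X = 0.525.

X = 0.525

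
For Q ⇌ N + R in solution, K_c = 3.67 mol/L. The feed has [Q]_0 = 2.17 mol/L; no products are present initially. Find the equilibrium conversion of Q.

Let X = conversion of Q; extent ξ = 2.17·X mol/L.
Concentrations: [Q] = 2.17 − 2.17X; [N] = 2.17X; [R] = 2.17X.
K_c = [N] [R] / ([Q]).
Setting equal to 3.67 and solving for X on (0,1) gives X = 0.706.

X = 0.706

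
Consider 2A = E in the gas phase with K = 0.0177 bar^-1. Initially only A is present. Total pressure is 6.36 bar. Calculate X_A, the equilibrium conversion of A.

Take 1 mol A as basis and let X be its fractional conversion, so ξ = 0.5X.
Mole table: n_A = 1 − X; n_E = 0.5X.
n_T = Σnᵢ = 1 − 0.5X.
y_i = n_i/n_T, p_i = y_i·P. K = p_E / (p_A^2).
Substituting and setting equal to 0.0177 bar^-1 gives a polynomial in X; the root in (0,1) is X = 0.170.

X = 0.170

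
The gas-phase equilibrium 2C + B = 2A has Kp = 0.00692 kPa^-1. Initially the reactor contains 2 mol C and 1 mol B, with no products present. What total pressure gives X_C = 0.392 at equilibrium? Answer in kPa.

Take 2 mol C as basis and let X be its fractional conversion, so ξ = X.
At extent ξ: n_C = 2 − 2X; n_B = 1 − X; n_A = 2X.
Total moles n_T = 3 − X.
Kp = p_A^2 / (p_C^2 p_B) with p_i = (n_i/n_T)·P.
At X = 0.392: the mole-fraction product g(X) = Π y_i^ν_i = 1.783. Since Kp = g(X)·P^{-1}, P = (g/Kp)^(1/1) = (1.783/0.00692)^(1/1) = 258 kPa.

P = 258 kPa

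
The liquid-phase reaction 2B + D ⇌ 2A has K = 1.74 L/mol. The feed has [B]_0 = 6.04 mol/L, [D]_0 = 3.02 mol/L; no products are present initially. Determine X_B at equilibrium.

X = 0.594

Let X = conversion of B; extent ξ = 6.04X/2 mol/L.
Concentrations: [B] = 6.04 − 6.04X; [D] = 3.02 − 3.02X; [A] = 6.04X.
K = [A]^2 / ([B]^2 [D]).
Equating to 1.74 L/mol: the physical root is X = 0.594.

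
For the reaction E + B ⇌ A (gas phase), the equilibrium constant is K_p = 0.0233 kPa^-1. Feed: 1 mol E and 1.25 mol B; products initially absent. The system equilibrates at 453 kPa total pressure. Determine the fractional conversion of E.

Take 1 mol E as basis and let X be its fractional conversion, so ξ = X.
Mole table: n_E = 1 − X; n_B = 1.25 − X; n_A = X.
n_T = Σnᵢ = 2.25 − X.
Mole fractions y_i = n_i/n_T; K_p = p_A / (p_E p_B) with p_i = y_i·P.
This yields a degree-2 equation in X; solving on (0,1), X = 0.773.

X = 0.773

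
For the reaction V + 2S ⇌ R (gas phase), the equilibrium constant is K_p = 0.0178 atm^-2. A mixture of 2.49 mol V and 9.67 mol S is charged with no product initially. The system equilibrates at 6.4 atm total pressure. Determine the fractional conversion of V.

Let X = conversion of V (basis 2.49 mol V); extent of reaction ξ = 2.49X.
Moles: n_V = 2.49 − 2.49X; n_S = 9.67 − 4.98X; n_R = 2.49X.
Summing: n_T = 12.2 − 4.98X.
With p_i = (n_i/n_T)P, K_p = p_R / (p_V p_S^2).
Substituting and setting equal to 0.0178 atm^-2 gives a polynomial in X; the root in (0,1) is X = 0.300.

X = 0.300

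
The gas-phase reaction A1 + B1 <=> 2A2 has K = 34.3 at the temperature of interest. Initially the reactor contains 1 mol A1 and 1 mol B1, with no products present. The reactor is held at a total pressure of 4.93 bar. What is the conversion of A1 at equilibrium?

Let X = conversion of A1 (basis 1 mol A1); extent of reaction ξ = X.
At extent ξ: n_A1 = 1 − X; n_B1 = 1 − X; n_A2 = 2X.
Total moles n_T = 2 (Δν = 0, constant).
y_i = n_i/n_T, p_i = y_i·P. K = p_A2^2 / (p_A1 p_B1).
Substituting and setting equal to 34.3 gives a polynomial in X; the root in (0,1) is X = 0.745.

X = 0.745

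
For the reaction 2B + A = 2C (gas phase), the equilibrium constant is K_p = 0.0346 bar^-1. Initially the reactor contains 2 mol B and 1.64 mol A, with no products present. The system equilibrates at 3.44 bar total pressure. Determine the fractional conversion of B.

Take 2 mol B as basis and let X be its fractional conversion, so ξ = X.
Moles: n_B = 2 − 2X; n_A = 1.64 − X; n_C = 2X.
n_T = Σnᵢ = 3.64 − X.
Mole fractions y_i = n_i/n_T; K_p = p_C^2 / (p_B^2 p_A) with p_i = y_i·P.
This yields a degree-3 equation in X; solving on (0,1), X = 0.183.

X = 0.183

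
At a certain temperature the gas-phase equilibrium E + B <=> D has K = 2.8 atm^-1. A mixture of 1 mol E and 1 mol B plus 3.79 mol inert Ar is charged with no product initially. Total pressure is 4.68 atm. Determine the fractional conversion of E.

X = 0.536

Let X = conversion of E (basis 1 mol E); extent of reaction ξ = X.
At extent ξ: n_E = 1 − X; n_B = 1 − X; n_D = X; n_I = 3.79 (inert).
Summing: n_T = 5.79 − X.
With p_i = (n_i/n_T)P, K = p_D / (p_E p_B).
This yields a degree-2 equation in X; solving on (0,1), X = 0.536.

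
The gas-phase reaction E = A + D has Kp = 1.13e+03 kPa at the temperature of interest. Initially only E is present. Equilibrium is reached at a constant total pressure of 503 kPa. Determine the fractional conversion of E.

X = 0.832

Take 1 mol E as basis and let X be its fractional conversion, so ξ = X.
Species balance: n_E = 1 − X; n_A = X; n_D = X.
Summing: n_T = 1 + X.
With p_i = (n_i/n_T)P, Kp = p_A p_D / (p_E).
Setting this equal to 1.13e+03 kPa and taking the physical root (0 < X < 1) gives X = 0.832.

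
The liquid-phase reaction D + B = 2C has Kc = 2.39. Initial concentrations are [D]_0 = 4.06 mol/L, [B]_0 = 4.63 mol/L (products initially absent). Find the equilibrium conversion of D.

X = 0.465

Let X = conversion of D; extent ξ = 4.06·X mol/L.
Concentrations: [D] = 4.06 − 4.06X; [B] = 4.63 − 4.06X; [C] = 8.12X.
Kc = [C]^2 / ([D] [B]).
This equals 2.39 at X = 0.465 (the root in 0 < X < 1).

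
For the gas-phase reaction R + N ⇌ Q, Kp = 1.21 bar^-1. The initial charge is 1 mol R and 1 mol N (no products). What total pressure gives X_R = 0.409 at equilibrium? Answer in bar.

P = 1.54 bar

Take 1 mol R as basis and let X be its fractional conversion, so ξ = X.
At extent ξ: n_R = 1 − X; n_N = 1 − X; n_Q = X.
Total moles n_T = 2 − X.
Kp = p_Q / (p_R p_N) with p_i = (n_i/n_T)·P.
At X = 0.409: the mole-fraction product g(X) = Π y_i^ν_i = 1.863. Since Kp = g(X)·P^{-1}, P = (g/Kp)^(1/1) = (1.863/1.21)^(1/1) = 1.54 bar.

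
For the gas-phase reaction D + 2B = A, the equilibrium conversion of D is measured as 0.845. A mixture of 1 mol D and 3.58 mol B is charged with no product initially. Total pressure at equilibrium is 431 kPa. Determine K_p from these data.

K_p = 6.86e-05 kPa^-2

Basis: 1 mol D initially; let X = conversion of D. Extent ξ = X.
Mole table: n_D = 1 − X; n_B = 3.58 − 2X; n_A = X.
Total moles n_T = 4.58 − 2X.
At X = 0.845: n_D = 0.155, n_B = 1.89, n_A = 0.845, n_T = 2.89.
p_i = (n_i/n_T)·P. K_p = p_A / (p_D p_B^2) = 6.86e-05 kPa^-2.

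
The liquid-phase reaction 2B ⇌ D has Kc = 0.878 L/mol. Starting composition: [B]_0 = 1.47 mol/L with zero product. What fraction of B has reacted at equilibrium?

Let X = conversion of B; extent ξ = 1.47X/2 mol/L.
Concentrations: [B] = 1.47 − 1.47X; [D] = 0.735X.
Kc = [D] / ([B]^2).
This equals 0.878 at X = 0.542 (the root in 0 < X < 1).

X = 0.542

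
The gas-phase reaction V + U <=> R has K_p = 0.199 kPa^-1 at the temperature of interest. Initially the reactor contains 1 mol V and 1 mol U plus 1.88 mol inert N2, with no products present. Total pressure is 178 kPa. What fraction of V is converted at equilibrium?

X = 0.743

Basis: 1 mol V initially; let X = conversion of V. Extent ξ = X.
Species balance: n_V = 1 − X; n_U = 1 − X; n_R = X; n_I = 1.88 (inert).
Total moles n_T = 3.88 − X.
y_i = n_i/n_T, p_i = y_i·P. K_p = p_R / (p_V p_U).
This yields a degree-2 equation in X; solving on (0,1), X = 0.743.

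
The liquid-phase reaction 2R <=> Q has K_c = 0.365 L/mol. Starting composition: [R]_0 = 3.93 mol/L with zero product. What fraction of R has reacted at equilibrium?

X = 0.559

Let X = conversion of R; extent ξ = 3.93X/2 mol/L.
Concentrations: [R] = 3.93 − 3.93X; [Q] = 1.97X.
K_c = [Q] / ([R]^2).
Equating to 0.365 L/mol: the physical root is X = 0.559.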